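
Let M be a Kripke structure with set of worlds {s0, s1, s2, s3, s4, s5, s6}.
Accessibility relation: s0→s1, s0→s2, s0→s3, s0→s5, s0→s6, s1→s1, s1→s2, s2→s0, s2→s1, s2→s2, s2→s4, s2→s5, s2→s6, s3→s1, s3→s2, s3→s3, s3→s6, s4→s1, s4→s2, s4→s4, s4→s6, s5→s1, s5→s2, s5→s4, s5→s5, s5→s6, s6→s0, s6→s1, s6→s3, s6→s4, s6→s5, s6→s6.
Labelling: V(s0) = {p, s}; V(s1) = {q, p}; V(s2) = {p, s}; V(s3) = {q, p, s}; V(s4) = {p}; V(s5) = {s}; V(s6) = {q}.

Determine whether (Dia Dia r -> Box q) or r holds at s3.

At s3: Dia Dia r -> Box q is true, r is false, so (Dia Dia r -> Box q) or r is true.
  At s3: Dia Dia r is false, Box q is false, so Dia Dia r -> Box q is true.
    At s3: Dia Dia r requires Dia r at some successor in {s1, s2, s3, s6}.
      At s1: Dia r is false.
      At s2: Dia r is false.
      At s3: Dia r is false.
      At s6: Dia r is false.
    So Dia Dia r is false at s3.
    At s3: Box q requires q at every successor {s1, s2, s3, s6}.
      q fails at s2, so Box q is false at s3.

Yes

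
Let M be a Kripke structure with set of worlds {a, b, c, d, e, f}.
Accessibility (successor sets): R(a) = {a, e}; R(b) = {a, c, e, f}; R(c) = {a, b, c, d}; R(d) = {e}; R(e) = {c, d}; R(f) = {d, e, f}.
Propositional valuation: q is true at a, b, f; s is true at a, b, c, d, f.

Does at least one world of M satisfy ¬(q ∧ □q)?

Recall that □ψ holds at a world iff ψ holds at every accessible world, and ◇ψ holds iff ψ holds at some accessible world.
Let φ = ¬(q ∧ □q). Evaluate φ at each world:
  a (successors {a, e}): φ is true.
  b (successors {a, c, e, f}): φ is true.
  c (successors {a, b, c, d}): φ is true.
  d (successors {e}): φ is true.
  e (successors {c, d}): φ is true.
  f (successors {d, e, f}): φ is true.
Detail at a (witness):
  At a: q ∧ □q is false, so ¬(q ∧ □q) is true.
    At a: q is true, □q is false, so q ∧ □q is false.
      At a: □q requires q at every successor {a, e}.
        q fails at e, so □q is false at a.

Yes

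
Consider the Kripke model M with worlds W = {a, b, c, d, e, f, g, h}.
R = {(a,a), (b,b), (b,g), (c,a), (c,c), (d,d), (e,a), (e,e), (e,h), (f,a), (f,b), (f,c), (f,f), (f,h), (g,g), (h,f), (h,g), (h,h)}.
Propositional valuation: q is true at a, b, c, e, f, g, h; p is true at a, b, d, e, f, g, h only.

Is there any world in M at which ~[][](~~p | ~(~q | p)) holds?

No

Recall that []ψ holds at a world iff ψ holds at every accessible world, and <>ψ holds iff ψ holds at some accessible world.
Let φ = ~[][](~~p | ~(~q | p)). Evaluate φ at each world:
  a (successors {a}): φ is false.
  b (successors {b, g}): φ is false.
  c (successors {a, c}): φ is false.
  d (successors {d}): φ is false.
  e (successors {a, e, h}): φ is false.
  f (successors {a, b, c, f, h}): φ is false.
  g (successors {g}): φ is false.
  h (successors {f, g, h}): φ is false.
For instance, at c:
  At c: [][](~~p | ~(~q | p)) is true, so ~[][](~~p | ~(~q | p)) is false.
    At c: [][](~~p | ~(~q | p)) requires [](~~p | ~(~q | p)) at every successor {a, c}.
      At a: [](~~p | ~(~q | p)) is true.
      At c: [](~~p | ~(~q | p)) is true.
    So [][](~~p | ~(~q | p)) is true at c.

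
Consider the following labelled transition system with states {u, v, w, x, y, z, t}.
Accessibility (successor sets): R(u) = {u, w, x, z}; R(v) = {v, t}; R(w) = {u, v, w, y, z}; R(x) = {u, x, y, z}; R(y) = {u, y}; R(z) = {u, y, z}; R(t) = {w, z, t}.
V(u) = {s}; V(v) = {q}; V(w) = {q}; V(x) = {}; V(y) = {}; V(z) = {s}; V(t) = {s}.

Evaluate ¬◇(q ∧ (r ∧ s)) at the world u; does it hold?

Recall that ◇ψ holds at a world iff ψ holds at some accessible world.
At u: ◇(q ∧ (r ∧ s)) is false, so ¬◇(q ∧ (r ∧ s)) is true.
  At u: ◇(q ∧ (r ∧ s)) requires q ∧ (r ∧ s) at some successor in {u, w, x, z}.
    At u: q ∧ (r ∧ s) is false.
    At w: q ∧ (r ∧ s) is false.
    At x: q ∧ (r ∧ s) is false.
    At z: q ∧ (r ∧ s) is false.
  So ◇(q ∧ (r ∧ s)) is false at u.

Yes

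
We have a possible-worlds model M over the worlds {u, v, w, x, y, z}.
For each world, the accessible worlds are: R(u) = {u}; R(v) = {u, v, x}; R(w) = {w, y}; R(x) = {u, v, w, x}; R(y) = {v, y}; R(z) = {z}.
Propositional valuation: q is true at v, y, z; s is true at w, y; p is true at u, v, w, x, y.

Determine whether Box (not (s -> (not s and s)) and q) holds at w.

No

Recall that Box ψ holds at a world iff ψ holds at every accessible world, and Dia ψ holds iff ψ holds at some accessible world.
At w: Box (not (s -> (not s and s)) and q) requires not (s -> (not s and s)) and q at every successor {w, y}.
  not (s -> (not s and s)) and q fails at w, so Box (not (s -> (not s and s)) and q) is false at w.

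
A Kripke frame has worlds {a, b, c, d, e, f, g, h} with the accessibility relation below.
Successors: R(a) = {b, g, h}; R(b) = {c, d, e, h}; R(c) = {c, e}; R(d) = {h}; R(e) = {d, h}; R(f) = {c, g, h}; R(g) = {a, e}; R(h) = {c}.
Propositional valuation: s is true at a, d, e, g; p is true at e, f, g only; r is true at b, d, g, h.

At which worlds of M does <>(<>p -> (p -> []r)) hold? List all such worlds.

Recall that []ψ holds at a world iff ψ holds at every accessible world, and <>ψ holds iff ψ holds at some accessible world.
Let φ = <>(<>p -> (p -> []r)). Evaluate φ at each world:
  a (successors {b, g, h}): φ is true.
  b (successors {c, d, e, h}): φ is true.
  c (successors {c, e}): φ is true.
  d (successors {h}): φ is true.
  e (successors {d, h}): φ is true.
  f (successors {c, g, h}): φ is true.
  g (successors {a, e}): φ is true.
  h (successors {c}): φ is true.
For instance, at g:
  At g: <>(<>p -> (p -> []r)) requires <>p -> (p -> []r) at some successor in {a, e}.
    <>p -> (p -> []r) holds at a, so <>(<>p -> (p -> []r)) is true at g.
      At a: <>p is true, p -> []r is true, so <>p -> (p -> []r) is true.
Satisfying worlds: {a, b, c, d, e, f, g, h}

a, b, c, d, e, f, g, h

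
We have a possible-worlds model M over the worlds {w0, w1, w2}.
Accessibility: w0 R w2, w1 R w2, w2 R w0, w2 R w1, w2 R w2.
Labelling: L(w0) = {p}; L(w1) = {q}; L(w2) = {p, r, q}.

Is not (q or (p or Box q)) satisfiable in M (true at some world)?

Let φ = not (q or (p or Box q)). Evaluate φ at each world:
  w0 (successors {w2}): φ is false.
  w1 (successors {w2}): φ is false.
  w2 (successors {w0, w1, w2}): φ is false.
For instance, at w1:
  At w1: q or (p or Box q) is true, so not (q or (p or Box q)) is false.
    At w1: q is true, p or Box q is true, so q or (p or Box q) is true.
      At w1: p is false, Box q is true, so p or Box q is true.

No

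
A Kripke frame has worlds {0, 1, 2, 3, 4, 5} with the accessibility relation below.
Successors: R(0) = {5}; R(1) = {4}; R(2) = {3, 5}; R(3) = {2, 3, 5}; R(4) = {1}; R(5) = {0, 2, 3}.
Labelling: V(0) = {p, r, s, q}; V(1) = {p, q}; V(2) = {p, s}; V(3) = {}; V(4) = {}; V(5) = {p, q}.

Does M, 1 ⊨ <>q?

At 1: <>q requires q at some successor in {4}.
  At 4: q is false.
So <>q is false at 1.

No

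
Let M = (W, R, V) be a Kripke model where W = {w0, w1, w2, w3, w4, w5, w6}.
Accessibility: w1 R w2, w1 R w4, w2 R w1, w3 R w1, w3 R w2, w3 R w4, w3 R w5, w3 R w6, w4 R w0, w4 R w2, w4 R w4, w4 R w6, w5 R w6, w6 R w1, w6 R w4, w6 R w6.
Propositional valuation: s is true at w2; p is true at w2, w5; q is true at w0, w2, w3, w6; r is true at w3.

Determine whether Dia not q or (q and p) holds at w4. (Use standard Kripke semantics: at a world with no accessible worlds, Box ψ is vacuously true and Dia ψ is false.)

Yes

At w4: Dia not q is true, q and p is false, so Dia not q or (q and p) is true.
  At w4: Dia not q requires not q at some successor in {w0, w2, w4, w6}.
    not q holds at w4, so Dia not q is true at w4.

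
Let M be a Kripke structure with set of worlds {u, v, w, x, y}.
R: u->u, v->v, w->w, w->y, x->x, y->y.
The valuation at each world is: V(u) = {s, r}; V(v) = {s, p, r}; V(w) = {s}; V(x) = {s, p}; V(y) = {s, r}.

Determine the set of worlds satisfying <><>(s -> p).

v, x

Let φ = <><>(s -> p). Evaluate φ at each world:
  u (successors {u}): φ is false.
  v (successors {v}): φ is true.
  w (successors {w, y}): φ is false.
  x (successors {x}): φ is true.
  y (successors {y}): φ is false.
For instance, at x:
  At x: <><>(s -> p) requires <>(s -> p) at some successor in {x}.
    <>(s -> p) holds at x, so <><>(s -> p) is true at x.
      At x: <>(s -> p) requires s -> p at some successor in {x}.
        s -> p holds at x, so <>(s -> p) is true at x.
Satisfying worlds: {v, x}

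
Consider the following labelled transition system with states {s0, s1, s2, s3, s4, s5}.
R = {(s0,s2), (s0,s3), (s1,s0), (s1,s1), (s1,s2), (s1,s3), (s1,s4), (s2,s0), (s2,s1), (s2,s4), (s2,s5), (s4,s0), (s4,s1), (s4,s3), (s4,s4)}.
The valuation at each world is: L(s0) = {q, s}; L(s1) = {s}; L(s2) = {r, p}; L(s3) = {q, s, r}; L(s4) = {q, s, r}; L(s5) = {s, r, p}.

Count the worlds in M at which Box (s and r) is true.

Let φ = Box (s and r). Evaluate φ at each world:
  s0 (successors {s2, s3}): φ is false.
  s1 (successors {s0, s1, s2, s3, s4}): φ is false.
  s2 (successors {s0, s1, s4, s5}): φ is false.
  s3 (successors ∅): φ is true.
  s4 (successors {s0, s1, s3, s4}): φ is false.
  s5 (successors ∅): φ is true.
For instance, at s4:
  At s4: Box (s and r) requires s and r at every successor {s0, s1, s3, s4}.
    s and r fails at s0, so Box (s and r) is false at s4.
Satisfying worlds: {s3, s5}

2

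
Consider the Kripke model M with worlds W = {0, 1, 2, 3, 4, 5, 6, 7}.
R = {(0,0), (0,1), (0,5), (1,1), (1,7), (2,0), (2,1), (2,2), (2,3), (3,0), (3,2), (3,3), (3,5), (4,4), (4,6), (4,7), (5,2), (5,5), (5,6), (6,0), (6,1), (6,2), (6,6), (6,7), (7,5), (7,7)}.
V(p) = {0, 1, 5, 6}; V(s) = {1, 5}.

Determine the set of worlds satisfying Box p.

Let φ = Box p. Evaluate φ at each world:
  0 (successors {0, 1, 5}): φ is true.
  1 (successors {1, 7}): φ is false.
  2 (successors {0, 1, 2, 3}): φ is false.
  3 (successors {0, 2, 3, 5}): φ is false.
  4 (successors {4, 6, 7}): φ is false.
  5 (successors {2, 5, 6}): φ is false.
  6 (successors {0, 1, 2, 6, 7}): φ is false.
  7 (successors {5, 7}): φ is false.
For instance, at 7:
  At 7: Box p requires p at every successor {5, 7}.
    p fails at 7, so Box p is false at 7.
Satisfying worlds: {0}

0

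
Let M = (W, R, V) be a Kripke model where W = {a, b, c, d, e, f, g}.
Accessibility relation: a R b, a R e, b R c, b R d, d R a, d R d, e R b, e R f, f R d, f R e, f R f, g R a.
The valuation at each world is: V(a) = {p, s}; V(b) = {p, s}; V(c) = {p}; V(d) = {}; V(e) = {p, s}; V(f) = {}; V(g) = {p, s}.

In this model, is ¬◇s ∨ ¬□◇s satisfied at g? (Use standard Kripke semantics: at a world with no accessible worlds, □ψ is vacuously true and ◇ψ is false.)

No

At g: ¬◇s is false, ¬□◇s is false, so ¬◇s ∨ ¬□◇s is false.
  At g: ◇s is true, so ¬◇s is false.
    At g: ◇s requires s at some successor in {a}.
      s holds at a, so ◇s is true at g.
  At g: □◇s is true, so ¬□◇s is false.
    At g: □◇s requires ◇s at every successor {a}.
      At a: ◇s is true.
    So □◇s is true at g.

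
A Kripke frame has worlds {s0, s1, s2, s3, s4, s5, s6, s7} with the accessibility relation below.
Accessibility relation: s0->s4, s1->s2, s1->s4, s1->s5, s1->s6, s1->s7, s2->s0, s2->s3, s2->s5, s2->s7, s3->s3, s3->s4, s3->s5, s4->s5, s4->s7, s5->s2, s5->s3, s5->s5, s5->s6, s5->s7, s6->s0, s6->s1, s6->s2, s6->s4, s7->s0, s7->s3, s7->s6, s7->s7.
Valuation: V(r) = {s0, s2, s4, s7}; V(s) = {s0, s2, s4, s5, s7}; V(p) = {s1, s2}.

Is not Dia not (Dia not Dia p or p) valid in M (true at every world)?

Yes

Let φ = not Dia not (Dia not Dia p or p). Evaluate φ at each world:
  s0 (successors {s4}): φ is true.
  s1 (successors {s2, s4, s5, s6, s7}): φ is true.
  s2 (successors {s0, s3, s5, s7}): φ is true.
  s3 (successors {s3, s4, s5}): φ is true.
  s4 (successors {s5, s7}): φ is true.
  s5 (successors {s2, s3, s5, s6, s7}): φ is true.
  s6 (successors {s0, s1, s2, s4}): φ is true.
  s7 (successors {s0, s3, s6, s7}): φ is true.
For instance, at s3:
  At s3: Dia not (Dia not Dia p or p) is false, so not Dia not (Dia not Dia p or p) is true.
    At s3: Dia not (Dia not Dia p or p) requires not (Dia not Dia p or p) at some successor in {s3, s4, s5}.
      At s3: not (Dia not Dia p or p) is false.
      At s4: not (Dia not Dia p or p) is false.
      At s5: not (Dia not Dia p or p) is false.
    So Dia not (Dia not Dia p or p) is false at s3.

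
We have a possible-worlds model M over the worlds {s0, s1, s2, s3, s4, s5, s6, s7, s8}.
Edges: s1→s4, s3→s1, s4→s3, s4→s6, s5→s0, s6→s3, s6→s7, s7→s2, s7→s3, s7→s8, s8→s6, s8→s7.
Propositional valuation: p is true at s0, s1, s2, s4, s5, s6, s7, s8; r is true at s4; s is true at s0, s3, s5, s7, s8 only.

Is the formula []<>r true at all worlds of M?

No

Recall that []ψ holds at a world iff ψ holds at every accessible world, and <>ψ holds iff ψ holds at some accessible world.
Let φ = []<>r. Evaluate φ at each world:
  s0 (successors ∅): φ is true.
  s1 (successors {s4}): φ is false.
  s2 (successors ∅): φ is true.
  s3 (successors {s1}): φ is true.
  s4 (successors {s3, s6}): φ is false.
  s5 (successors {s0}): φ is false.
  s6 (successors {s3, s7}): φ is false.
  s7 (successors {s2, s3, s8}): φ is false.
  s8 (successors {s6, s7}): φ is false.
Detail at s1 (counterexample):
  At s1: []<>r requires <>r at every successor {s4}.
    <>r fails at s4, so []<>r is false at s1.
      At s4: <>r requires r at some successor in {s3, s6}.
        At s3: r is false.
        At s6: r is false.
      So <>r is false at s4.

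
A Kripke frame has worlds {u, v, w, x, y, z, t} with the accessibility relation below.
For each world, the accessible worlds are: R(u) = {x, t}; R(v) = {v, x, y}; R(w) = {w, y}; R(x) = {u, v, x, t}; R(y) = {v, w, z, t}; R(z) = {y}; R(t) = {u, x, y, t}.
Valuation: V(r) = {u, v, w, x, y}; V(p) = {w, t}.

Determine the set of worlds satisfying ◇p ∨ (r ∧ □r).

Recall that □ψ holds at a world iff ψ holds at every accessible world, and ◇ψ holds iff ψ holds at some accessible world.
Let φ = ◇p ∨ (r ∧ □r). Evaluate φ at each world:
  u (successors {x, t}): φ is true.
  v (successors {v, x, y}): φ is true.
  w (successors {w, y}): φ is true.
  x (successors {u, v, x, t}): φ is true.
  y (successors {v, w, z, t}): φ is true.
  z (successors {y}): φ is false.
  t (successors {u, x, y, t}): φ is true.
For instance, at x:
  At x: ◇p is true, r ∧ □r is false, so ◇p ∨ (r ∧ □r) is true.
    At x: ◇p requires p at some successor in {u, v, x, t}.
      p holds at t, so ◇p is true at x.
    At x: r is true, □r is false, so r ∧ □r is false.
      At x: □r requires r at every successor {u, v, x, t}.
        r fails at t, so □r is false at x.
Satisfying worlds: {u, v, w, x, y, t}

u, v, w, x, y, t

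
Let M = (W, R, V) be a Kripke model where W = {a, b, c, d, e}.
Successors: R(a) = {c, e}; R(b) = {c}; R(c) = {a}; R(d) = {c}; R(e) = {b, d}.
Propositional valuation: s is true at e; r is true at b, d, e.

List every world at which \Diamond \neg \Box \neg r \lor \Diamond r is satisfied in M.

Recall that \Box ψ holds at a world iff ψ holds at every accessible world, and \Diamond ψ holds iff ψ holds at some accessible world.
Let φ = \Diamond \neg \Box \neg r \lor \Diamond r. Evaluate φ at each world:
  a (successors {c, e}): φ is true.
  b (successors {c}): φ is false.
  c (successors {a}): φ is true.
  d (successors {c}): φ is false.
  e (successors {b, d}): φ is true.
For instance, at d:
  At d: \Diamond \neg \Box \neg r is false, \Diamond r is false, so \Diamond \neg \Box \neg r \lor \Diamond r is false.
    At d: \Diamond \neg \Box \neg r requires \neg \Box \neg r at some successor in {c}.
      At c: \neg \Box \neg r is false.
    So \Diamond \neg \Box \neg r is false at d.
    At d: \Diamond r requires r at some successor in {c}.
      At c: r is false.
    So \Diamond r is false at d.
Satisfying worlds: {a, c, e}

a, c, e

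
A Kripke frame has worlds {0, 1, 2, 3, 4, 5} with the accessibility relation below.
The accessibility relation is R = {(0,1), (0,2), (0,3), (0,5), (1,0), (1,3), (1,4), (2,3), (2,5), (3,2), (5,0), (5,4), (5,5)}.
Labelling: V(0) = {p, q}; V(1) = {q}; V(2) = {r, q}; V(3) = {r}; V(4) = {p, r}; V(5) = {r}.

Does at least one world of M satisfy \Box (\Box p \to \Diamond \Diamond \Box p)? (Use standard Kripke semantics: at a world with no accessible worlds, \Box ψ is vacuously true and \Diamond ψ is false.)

Let φ = \Box (\Box p \to \Diamond \Diamond \Box p). Evaluate φ at each world:
  0 (successors {1, 2, 3, 5}): φ is true.
  1 (successors {0, 3, 4}): φ is false.
  2 (successors {3, 5}): φ is true.
  3 (successors {2}): φ is true.
  4 (successors ∅): φ is true.
  5 (successors {0, 4, 5}): φ is false.
Detail at 0 (witness):
  At 0: \Box (\Box p \to \Diamond \Diamond \Box p) requires \Box p \to \Diamond \Diamond \Box p at every successor {1, 2, 3, 5}.
    At 1: \Box p \to \Diamond \Diamond \Box p is true.
    At 2: \Box p \to \Diamond \Diamond \Box p is true.
    At 3: \Box p \to \Diamond \Diamond \Box p is true.
    At 5: \Box p \to \Diamond \Diamond \Box p is true.
  So \Box (\Box p \to \Diamond \Diamond \Box p) is true at 0.

Yes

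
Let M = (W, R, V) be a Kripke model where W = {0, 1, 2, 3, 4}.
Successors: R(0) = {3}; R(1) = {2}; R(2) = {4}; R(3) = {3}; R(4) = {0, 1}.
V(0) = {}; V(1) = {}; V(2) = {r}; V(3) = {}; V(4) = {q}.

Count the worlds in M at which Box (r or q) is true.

Let φ = Box (r or q). Evaluate φ at each world:
  0 (successors {3}): φ is false.
  1 (successors {2}): φ is true.
  2 (successors {4}): φ is true.
  3 (successors {3}): φ is false.
  4 (successors {0, 1}): φ is false.
For instance, at 1:
  At 1: Box (r or q) requires r or q at every successor {2}.
    At 2: r or q is true.
  So Box (r or q) is true at 1.
Satisfying worlds: {1, 2}

2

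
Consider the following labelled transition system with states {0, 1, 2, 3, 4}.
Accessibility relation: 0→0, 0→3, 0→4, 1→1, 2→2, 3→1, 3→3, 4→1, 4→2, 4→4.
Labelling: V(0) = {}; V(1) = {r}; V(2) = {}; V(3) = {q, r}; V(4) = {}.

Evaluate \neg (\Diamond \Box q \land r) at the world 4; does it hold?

At 4: \Diamond \Box q \land r is false, so \neg (\Diamond \Box q \land r) is true.
  At 4: \Diamond \Box q is false, r is false, so \Diamond \Box q \land r is false.
    At 4: \Diamond \Box q requires \Box q at some successor in {1, 2, 4}.
      At 1: \Box q is false.
      At 2: \Box q is false.
      At 4: \Box q is false.
    So \Diamond \Box q is false at 4.

Yes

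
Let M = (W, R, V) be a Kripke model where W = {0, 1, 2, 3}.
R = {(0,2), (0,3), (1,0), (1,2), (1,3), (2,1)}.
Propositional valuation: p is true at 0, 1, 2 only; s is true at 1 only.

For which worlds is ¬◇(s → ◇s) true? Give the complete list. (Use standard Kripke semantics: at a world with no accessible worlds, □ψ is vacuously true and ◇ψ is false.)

Let φ = ¬◇(s → ◇s). Evaluate φ at each world:
  0 (successors {2, 3}): φ is false.
  1 (successors {0, 2, 3}): φ is false.
  2 (successors {1}): φ is true.
  3 (successors ∅): φ is true.
For instance, at 0:
  At 0: ◇(s → ◇s) is true, so ¬◇(s → ◇s) is false.
    At 0: ◇(s → ◇s) requires s → ◇s at some successor in {2, 3}.
      s → ◇s holds at 2, so ◇(s → ◇s) is true at 0.
Satisfying worlds: {2, 3}

2, 3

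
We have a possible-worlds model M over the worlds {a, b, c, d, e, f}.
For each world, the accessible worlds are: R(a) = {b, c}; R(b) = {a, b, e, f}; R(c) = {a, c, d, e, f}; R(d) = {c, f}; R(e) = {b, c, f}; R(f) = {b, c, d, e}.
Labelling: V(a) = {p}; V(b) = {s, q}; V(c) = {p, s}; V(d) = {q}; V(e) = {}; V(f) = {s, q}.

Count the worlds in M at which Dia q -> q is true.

3

Let φ = Dia q -> q. Evaluate φ at each world:
  a (successors {b, c}): φ is false.
  b (successors {a, b, e, f}): φ is true.
  c (successors {a, c, d, e, f}): φ is false.
  d (successors {c, f}): φ is true.
  e (successors {b, c, f}): φ is false.
  f (successors {b, c, d, e}): φ is true.
For instance, at f:
  At f: Dia q is true, q is true, so Dia q -> q is true.
    At f: Dia q requires q at some successor in {b, c, d, e}.
      q holds at b, so Dia q is true at f.
Satisfying worlds: {b, d, f}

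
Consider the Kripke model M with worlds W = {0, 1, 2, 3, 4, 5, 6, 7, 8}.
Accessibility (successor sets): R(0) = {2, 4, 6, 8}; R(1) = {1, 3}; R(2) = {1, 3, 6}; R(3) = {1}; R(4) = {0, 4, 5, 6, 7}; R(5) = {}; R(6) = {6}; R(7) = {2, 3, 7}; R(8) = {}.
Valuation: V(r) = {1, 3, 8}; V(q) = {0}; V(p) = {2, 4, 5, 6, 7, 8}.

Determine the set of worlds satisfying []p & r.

8

Let φ = []p & r. Evaluate φ at each world:
  0 (successors {2, 4, 6, 8}): φ is false.
  1 (successors {1, 3}): φ is false.
  2 (successors {1, 3, 6}): φ is false.
  3 (successors {1}): φ is false.
  4 (successors {0, 4, 5, 6, 7}): φ is false.
  5 (successors ∅): φ is false.
  6 (successors {6}): φ is false.
  7 (successors {2, 3, 7}): φ is false.
  8 (successors ∅): φ is true.
For instance, at 2:
  At 2: []p is false, r is false, so []p & r is false.
    At 2: []p requires p at every successor {1, 3, 6}.
      p fails at 1, so []p is false at 2.
Satisfying worlds: {8}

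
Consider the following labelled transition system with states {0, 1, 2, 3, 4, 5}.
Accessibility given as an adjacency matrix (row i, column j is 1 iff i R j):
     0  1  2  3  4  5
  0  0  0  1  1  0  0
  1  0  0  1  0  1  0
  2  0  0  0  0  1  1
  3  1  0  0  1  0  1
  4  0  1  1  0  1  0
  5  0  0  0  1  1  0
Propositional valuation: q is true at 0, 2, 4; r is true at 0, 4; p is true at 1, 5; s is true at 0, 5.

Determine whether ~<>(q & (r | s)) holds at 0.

At 0: <>(q & (r | s)) is false, so ~<>(q & (r | s)) is true.
  At 0: <>(q & (r | s)) requires q & (r | s) at some successor in {2, 3}.
    At 2: q & (r | s) is false.
    At 3: q & (r | s) is false.
  So <>(q & (r | s)) is false at 0.

Yes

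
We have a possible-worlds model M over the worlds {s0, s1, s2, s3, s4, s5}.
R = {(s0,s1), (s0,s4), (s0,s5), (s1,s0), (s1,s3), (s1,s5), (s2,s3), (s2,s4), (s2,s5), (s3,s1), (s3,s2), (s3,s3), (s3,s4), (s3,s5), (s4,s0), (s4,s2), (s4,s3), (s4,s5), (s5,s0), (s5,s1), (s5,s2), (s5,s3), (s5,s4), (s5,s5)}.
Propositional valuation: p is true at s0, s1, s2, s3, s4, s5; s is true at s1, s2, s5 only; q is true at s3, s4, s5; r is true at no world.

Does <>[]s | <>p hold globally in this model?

Yes

Let φ = <>[]s | <>p. Evaluate φ at each world:
  s0 (successors {s1, s4, s5}): φ is true.
  s1 (successors {s0, s3, s5}): φ is true.
  s2 (successors {s3, s4, s5}): φ is true.
  s3 (successors {s1, s2, s3, s4, s5}): φ is true.
  s4 (successors {s0, s2, s3, s5}): φ is true.
  s5 (successors {s0, s1, s2, s3, s4, s5}): φ is true.
For instance, at s0:
  At s0: <>[]s is false, <>p is true, so <>[]s | <>p is true.
    At s0: <>[]s requires []s at some successor in {s1, s4, s5}.
      At s1: []s is false.
      At s4: []s is false.
      At s5: []s is false.
    So <>[]s is false at s0.
    At s0: <>p requires p at some successor in {s1, s4, s5}.
      p holds at s1, so <>p is true at s0.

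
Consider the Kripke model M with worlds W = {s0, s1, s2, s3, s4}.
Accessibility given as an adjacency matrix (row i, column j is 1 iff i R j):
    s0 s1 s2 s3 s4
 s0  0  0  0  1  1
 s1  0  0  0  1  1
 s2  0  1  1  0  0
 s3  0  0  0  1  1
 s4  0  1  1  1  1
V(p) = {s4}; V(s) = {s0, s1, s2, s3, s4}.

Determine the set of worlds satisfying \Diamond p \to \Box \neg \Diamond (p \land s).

s2

Recall that \Box ψ holds at a world iff ψ holds at every accessible world, and \Diamond ψ holds iff ψ holds at some accessible world.
Let φ = \Diamond p \to \Box \neg \Diamond (p \land s). Evaluate φ at each world:
  s0 (successors {s3, s4}): φ is false.
  s1 (successors {s3, s4}): φ is false.
  s2 (successors {s1, s2}): φ is true.
  s3 (successors {s3, s4}): φ is false.
  s4 (successors {s1, s2, s3, s4}): φ is false.
For instance, at s0:
  At s0: \Diamond p is true, \Box \neg \Diamond (p \land s) is false, so \Diamond p \to \Box \neg \Diamond (p \land s) is false.
    At s0: \Diamond p requires p at some successor in {s3, s4}.
      p holds at s4, so \Diamond p is true at s0.
    At s0: \Box \neg \Diamond (p \land s) requires \neg \Diamond (p \land s) at every successor {s3, s4}.
      \neg \Diamond (p \land s) fails at s3, so \Box \neg \Diamond (p \land s) is false at s0.
Satisfying worlds: {s2}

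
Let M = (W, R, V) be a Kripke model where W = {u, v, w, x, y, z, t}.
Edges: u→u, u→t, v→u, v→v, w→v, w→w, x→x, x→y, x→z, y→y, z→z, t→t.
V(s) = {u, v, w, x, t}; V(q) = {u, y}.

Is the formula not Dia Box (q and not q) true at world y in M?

At y: Dia Box (q and not q) is false, so not Dia Box (q and not q) is true.
  At y: Dia Box (q and not q) requires Box (q and not q) at some successor in {y}.
    At y: Box (q and not q) is false.
  So Dia Box (q and not q) is false at y.

Yes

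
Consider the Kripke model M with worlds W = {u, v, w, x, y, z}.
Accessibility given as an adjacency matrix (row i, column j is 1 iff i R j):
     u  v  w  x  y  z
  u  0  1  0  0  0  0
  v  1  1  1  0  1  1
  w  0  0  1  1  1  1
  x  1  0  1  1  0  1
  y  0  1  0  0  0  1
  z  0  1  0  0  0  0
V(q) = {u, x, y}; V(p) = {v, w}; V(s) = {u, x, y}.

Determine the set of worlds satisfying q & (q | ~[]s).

Recall that []ψ holds at a world iff ψ holds at every accessible world, and <>ψ holds iff ψ holds at some accessible world.
Let φ = q & (q | ~[]s). Evaluate φ at each world:
  u (successors {v}): φ is true.
  v (successors {u, v, w, y, z}): φ is false.
  w (successors {w, x, y, z}): φ is false.
  x (successors {u, w, x, z}): φ is true.
  y (successors {v, z}): φ is true.
  z (successors {v}): φ is false.
For instance, at w:
  At w: q is false, q | ~[]s is true, so q & (q | ~[]s) is false.
    At w: q is false, ~[]s is true, so q | ~[]s is true.
      At w: []s is false, so ~[]s is true.
Satisfying worlds: {u, x, y}

u, x, y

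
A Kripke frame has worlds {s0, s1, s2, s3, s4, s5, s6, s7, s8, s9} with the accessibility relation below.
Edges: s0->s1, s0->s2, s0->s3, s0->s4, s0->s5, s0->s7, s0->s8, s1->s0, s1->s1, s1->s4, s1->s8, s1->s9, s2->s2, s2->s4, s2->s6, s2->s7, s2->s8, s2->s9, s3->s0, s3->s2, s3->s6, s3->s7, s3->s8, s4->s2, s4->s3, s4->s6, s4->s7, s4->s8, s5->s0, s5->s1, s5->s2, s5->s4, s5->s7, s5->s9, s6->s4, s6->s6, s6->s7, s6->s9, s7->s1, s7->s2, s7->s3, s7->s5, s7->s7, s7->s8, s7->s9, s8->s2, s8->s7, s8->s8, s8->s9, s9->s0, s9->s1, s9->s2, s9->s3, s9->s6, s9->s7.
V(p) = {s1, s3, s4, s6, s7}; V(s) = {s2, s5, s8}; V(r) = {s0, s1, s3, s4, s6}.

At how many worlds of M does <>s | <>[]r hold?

9

Let φ = <>s | <>[]r. Evaluate φ at each world:
  s0 (successors {s1, s2, s3, s4, s5, s7, s8}): φ is true.
  s1 (successors {s0, s1, s4, s8, s9}): φ is true.
  s2 (successors {s2, s4, s6, s7, s8, s9}): φ is true.
  s3 (successors {s0, s2, s6, s7, s8}): φ is true.
  s4 (successors {s2, s3, s6, s7, s8}): φ is true.
  s5 (successors {s0, s1, s2, s4, s7, s9}): φ is true.
  s6 (successors {s4, s6, s7, s9}): φ is false.
  s7 (successors {s1, s2, s3, s5, s7, s8, s9}): φ is true.
  s8 (successors {s2, s7, s8, s9}): φ is true.
  s9 (successors {s0, s1, s2, s3, s6, s7}): φ is true.
For instance, at s3:
  At s3: <>s is true, <>[]r is false, so <>s | <>[]r is true.
    At s3: <>s requires s at some successor in {s0, s2, s6, s7, s8}.
      s holds at s2, so <>s is true at s3.
    At s3: <>[]r requires []r at some successor in {s0, s2, s6, s7, s8}.
      At s0: []r is false.
      At s2: []r is false.
      At s6: []r is false.
      At s7: []r is false.
      At s8: []r is false.
    So <>[]r is false at s3.
Satisfying worlds: {s0, s1, s2, s3, s4, s5, s7, s8, s9}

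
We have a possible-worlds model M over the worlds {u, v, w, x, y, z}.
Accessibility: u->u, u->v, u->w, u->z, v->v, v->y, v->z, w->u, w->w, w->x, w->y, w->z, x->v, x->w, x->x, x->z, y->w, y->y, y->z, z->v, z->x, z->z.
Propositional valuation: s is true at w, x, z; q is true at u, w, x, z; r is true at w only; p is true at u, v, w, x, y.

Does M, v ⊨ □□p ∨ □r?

No

Recall that □ψ holds at a world iff ψ holds at every accessible world, and ◇ψ holds iff ψ holds at some accessible world.
At v: □□p is false, □r is false, so □□p ∨ □r is false.
  At v: □□p requires □p at every successor {v, y, z}.
    □p fails at v, so □□p is false at v.
      At v: □p requires p at every successor {v, y, z}.
        p fails at z, so □p is false at v.
  At v: □r requires r at every successor {v, y, z}.
    r fails at v, so □r is false at v.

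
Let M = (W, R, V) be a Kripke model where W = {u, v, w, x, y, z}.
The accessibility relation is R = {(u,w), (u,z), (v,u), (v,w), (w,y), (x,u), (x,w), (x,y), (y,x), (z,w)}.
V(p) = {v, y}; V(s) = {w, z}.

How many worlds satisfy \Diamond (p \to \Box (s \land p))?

5

Let φ = \Diamond (p \to \Box (s \land p)). Evaluate φ at each world:
  u (successors {w, z}): φ is true.
  v (successors {u, w}): φ is true.
  w (successors {y}): φ is false.
  x (successors {u, w, y}): φ is true.
  y (successors {x}): φ is true.
  z (successors {w}): φ is true.
For instance, at z:
  At z: \Diamond (p \to \Box (s \land p)) requires p \to \Box (s \land p) at some successor in {w}.
    p \to \Box (s \land p) holds at w, so \Diamond (p \to \Box (s \land p)) is true at z.
      At w: p is false, \Box (s \land p) is false, so p \to \Box (s \land p) is true.
Satisfying worlds: {u, v, x, y, z}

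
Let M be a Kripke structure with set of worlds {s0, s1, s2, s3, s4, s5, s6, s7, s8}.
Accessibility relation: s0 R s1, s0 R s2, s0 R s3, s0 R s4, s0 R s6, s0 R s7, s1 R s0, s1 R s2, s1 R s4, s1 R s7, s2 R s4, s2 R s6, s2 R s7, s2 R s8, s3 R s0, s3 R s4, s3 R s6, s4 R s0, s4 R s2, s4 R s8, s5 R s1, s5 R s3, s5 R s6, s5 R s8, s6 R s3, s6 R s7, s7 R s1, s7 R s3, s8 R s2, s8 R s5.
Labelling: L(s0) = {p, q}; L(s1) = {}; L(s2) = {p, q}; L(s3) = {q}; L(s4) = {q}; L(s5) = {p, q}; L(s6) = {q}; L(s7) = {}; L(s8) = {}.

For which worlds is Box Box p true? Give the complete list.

Let φ = Box Box p. Evaluate φ at each world:
  s0 (successors {s1, s2, s3, s4, s6, s7}): φ is false.
  s1 (successors {s0, s2, s4, s7}): φ is false.
  s2 (successors {s4, s6, s7, s8}): φ is false.
  s3 (successors {s0, s4, s6}): φ is false.
  s4 (successors {s0, s2, s8}): φ is false.
  s5 (successors {s1, s3, s6, s8}): φ is false.
  s6 (successors {s3, s7}): φ is false.
  s7 (successors {s1, s3}): φ is false.
  s8 (successors {s2, s5}): φ is false.
For instance, at s3:
  At s3: Box Box p requires Box p at every successor {s0, s4, s6}.
    Box p fails at s0, so Box Box p is false at s3.
      At s0: Box p requires p at every successor {s1, s2, s3, s4, s6, s7}.
        p fails at s1, so Box p is false at s0.
Satisfying worlds: none.

none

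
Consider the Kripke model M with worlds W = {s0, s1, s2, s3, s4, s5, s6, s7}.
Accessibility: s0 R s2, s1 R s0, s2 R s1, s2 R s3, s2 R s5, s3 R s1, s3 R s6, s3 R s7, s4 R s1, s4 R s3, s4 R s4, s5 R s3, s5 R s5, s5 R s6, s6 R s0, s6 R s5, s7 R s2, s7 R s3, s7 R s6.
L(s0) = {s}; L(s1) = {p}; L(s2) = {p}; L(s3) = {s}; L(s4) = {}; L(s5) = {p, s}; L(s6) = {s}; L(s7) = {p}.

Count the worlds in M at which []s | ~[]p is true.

7

Recall that []ψ holds at a world iff ψ holds at every accessible world, and <>ψ holds iff ψ holds at some accessible world.
Let φ = []s | ~[]p. Evaluate φ at each world:
  s0 (successors {s2}): φ is false.
  s1 (successors {s0}): φ is true.
  s2 (successors {s1, s3, s5}): φ is true.
  s3 (successors {s1, s6, s7}): φ is true.
  s4 (successors {s1, s3, s4}): φ is true.
  s5 (successors {s3, s5, s6}): φ is true.
  s6 (successors {s0, s5}): φ is true.
  s7 (successors {s2, s3, s6}): φ is true.
For instance, at s3:
  At s3: []s is false, ~[]p is true, so []s | ~[]p is true.
    At s3: []s requires s at every successor {s1, s6, s7}.
      s fails at s1, so []s is false at s3.
    At s3: []p is false, so ~[]p is true.
      At s3: []p requires p at every successor {s1, s6, s7}.
        p fails at s6, so []p is false at s3.
Satisfying worlds: {s1, s2, s3, s4, s5, s6, s7}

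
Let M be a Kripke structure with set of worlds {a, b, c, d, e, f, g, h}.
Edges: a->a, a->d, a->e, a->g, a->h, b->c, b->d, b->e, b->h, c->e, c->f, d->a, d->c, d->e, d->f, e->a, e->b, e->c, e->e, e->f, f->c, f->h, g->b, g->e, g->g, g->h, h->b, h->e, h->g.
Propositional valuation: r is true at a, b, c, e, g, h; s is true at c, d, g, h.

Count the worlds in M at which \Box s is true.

1

Recall that \Box ψ holds at a world iff ψ holds at every accessible world, and \Diamond ψ holds iff ψ holds at some accessible world.
Let φ = \Box s. Evaluate φ at each world:
  a (successors {a, d, e, g, h}): φ is false.
  b (successors {c, d, e, h}): φ is false.
  c (successors {e, f}): φ is false.
  d (successors {a, c, e, f}): φ is false.
  e (successors {a, b, c, e, f}): φ is false.
  f (successors {c, h}): φ is true.
  g (successors {b, e, g, h}): φ is false.
  h (successors {b, e, g}): φ is false.
For instance, at b:
  At b: \Box s requires s at every successor {c, d, e, h}.
    s fails at e, so \Box s is false at b.
Satisfying worlds: {f}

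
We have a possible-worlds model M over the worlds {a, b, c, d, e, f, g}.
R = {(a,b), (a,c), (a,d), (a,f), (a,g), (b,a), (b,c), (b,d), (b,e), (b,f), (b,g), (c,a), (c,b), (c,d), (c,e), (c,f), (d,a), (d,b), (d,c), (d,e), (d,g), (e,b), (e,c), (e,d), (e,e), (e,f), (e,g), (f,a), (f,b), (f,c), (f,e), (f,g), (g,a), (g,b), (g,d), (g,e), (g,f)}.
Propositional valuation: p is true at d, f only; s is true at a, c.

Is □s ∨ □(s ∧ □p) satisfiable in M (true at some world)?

Let φ = □s ∨ □(s ∧ □p). Evaluate φ at each world:
  a (successors {b, c, d, f, g}): φ is false.
  b (successors {a, c, d, e, f, g}): φ is false.
  c (successors {a, b, d, e, f}): φ is false.
  d (successors {a, b, c, e, g}): φ is false.
  e (successors {b, c, d, e, f, g}): φ is false.
  f (successors {a, b, c, e, g}): φ is false.
  g (successors {a, b, d, e, f}): φ is false.
For instance, at a:
  At a: □s is false, □(s ∧ □p) is false, so □s ∨ □(s ∧ □p) is false.
    At a: □s requires s at every successor {b, c, d, f, g}.
      s fails at b, so □s is false at a.
    At a: □(s ∧ □p) requires s ∧ □p at every successor {b, c, d, f, g}.
      s ∧ □p fails at b, so □(s ∧ □p) is false at a.

No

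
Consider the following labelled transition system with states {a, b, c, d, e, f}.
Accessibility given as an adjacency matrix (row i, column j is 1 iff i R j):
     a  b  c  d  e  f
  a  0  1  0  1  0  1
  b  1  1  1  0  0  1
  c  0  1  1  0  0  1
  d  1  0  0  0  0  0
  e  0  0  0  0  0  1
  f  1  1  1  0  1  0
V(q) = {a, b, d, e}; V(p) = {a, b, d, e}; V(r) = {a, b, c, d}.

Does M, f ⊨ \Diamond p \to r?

No

At f: \Diamond p is true, r is false, so \Diamond p \to r is false.
  At f: \Diamond p requires p at some successor in {a, b, c, e}.
    p holds at a, so \Diamond p is true at f.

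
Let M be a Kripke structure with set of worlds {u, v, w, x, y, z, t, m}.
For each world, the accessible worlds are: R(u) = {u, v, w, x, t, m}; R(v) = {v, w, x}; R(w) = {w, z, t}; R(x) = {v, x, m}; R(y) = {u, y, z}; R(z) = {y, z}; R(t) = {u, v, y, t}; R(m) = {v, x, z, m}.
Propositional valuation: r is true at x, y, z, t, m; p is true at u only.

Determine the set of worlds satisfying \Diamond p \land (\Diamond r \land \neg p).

y, t

Let φ = \Diamond p \land (\Diamond r \land \neg p). Evaluate φ at each world:
  u (successors {u, v, w, x, t, m}): φ is false.
  v (successors {v, w, x}): φ is false.
  w (successors {w, z, t}): φ is false.
  x (successors {v, x, m}): φ is false.
  y (successors {u, y, z}): φ is true.
  z (successors {y, z}): φ is false.
  t (successors {u, v, y, t}): φ is true.
  m (successors {v, x, z, m}): φ is false.
For instance, at w:
  At w: \Diamond p is false, \Diamond r \land \neg p is true, so \Diamond p \land (\Diamond r \land \neg p) is false.
    At w: \Diamond p requires p at some successor in {w, z, t}.
      At w: p is false.
      At z: p is false.
      At t: p is false.
    So \Diamond p is false at w.
    At w: \Diamond r is true, \neg p is true, so \Diamond r \land \neg p is true.
      At w: \Diamond r requires r at some successor in {w, z, t}.
        r holds at z, so \Diamond r is true at w.
Satisfying worlds: {y, t}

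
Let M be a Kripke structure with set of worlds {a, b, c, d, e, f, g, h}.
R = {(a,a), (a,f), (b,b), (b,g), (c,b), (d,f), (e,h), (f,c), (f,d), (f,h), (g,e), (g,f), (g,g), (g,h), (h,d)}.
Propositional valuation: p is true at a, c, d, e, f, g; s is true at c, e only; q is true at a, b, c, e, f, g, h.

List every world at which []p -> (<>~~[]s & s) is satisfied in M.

b, c, e, f, g

Recall that []ψ holds at a world iff ψ holds at every accessible world, and <>ψ holds iff ψ holds at some accessible world.
Let φ = []p -> (<>~~[]s & s). Evaluate φ at each world:
  a (successors {a, f}): φ is false.
  b (successors {b, g}): φ is true.
  c (successors {b}): φ is true.
  d (successors {f}): φ is false.
  e (successors {h}): φ is true.
  f (successors {c, d, h}): φ is true.
  g (successors {e, f, g, h}): φ is true.
  h (successors {d}): φ is false.
For instance, at c:
  At c: []p is false, <>~~[]s & s is false, so []p -> (<>~~[]s & s) is true.
    At c: []p requires p at every successor {b}.
      p fails at b, so []p is false at c.
    At c: <>~~[]s is false, s is true, so <>~~[]s & s is false.
      At c: <>~~[]s requires ~~[]s at some successor in {b}.
        At b: ~~[]s is false.
      So <>~~[]s is false at c.
Satisfying worlds: {b, c, e, f, g}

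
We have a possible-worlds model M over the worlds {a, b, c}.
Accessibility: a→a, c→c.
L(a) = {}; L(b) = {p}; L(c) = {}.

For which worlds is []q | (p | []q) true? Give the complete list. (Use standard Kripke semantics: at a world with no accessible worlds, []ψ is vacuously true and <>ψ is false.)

Recall that []ψ holds at a world iff ψ holds at every accessible world, and <>ψ holds iff ψ holds at some accessible world.
Let φ = []q | (p | []q). Evaluate φ at each world:
  a (successors {a}): φ is false.
  b (successors ∅): φ is true.
  c (successors {c}): φ is false.
For instance, at a:
  At a: []q is false, p | []q is false, so []q | (p | []q) is false.
    At a: []q requires q at every successor {a}.
      q fails at a, so []q is false at a.
    At a: p is false, []q is false, so p | []q is false.
      At a: []q requires q at every successor {a}.
        q fails at a, so []q is false at a.
Satisfying worlds: {b}

b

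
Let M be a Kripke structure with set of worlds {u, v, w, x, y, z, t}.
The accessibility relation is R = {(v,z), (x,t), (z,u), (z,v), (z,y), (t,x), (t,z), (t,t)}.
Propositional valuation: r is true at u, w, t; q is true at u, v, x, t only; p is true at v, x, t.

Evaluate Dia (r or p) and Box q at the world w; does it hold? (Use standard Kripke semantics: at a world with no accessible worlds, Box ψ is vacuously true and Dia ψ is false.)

No

At w: Dia (r or p) is false, Box q is true, so Dia (r or p) and Box q is false.
  At w: no accessible worlds, so Dia (r or p) is false.
  At w: no accessible worlds, so Box q holds vacuously.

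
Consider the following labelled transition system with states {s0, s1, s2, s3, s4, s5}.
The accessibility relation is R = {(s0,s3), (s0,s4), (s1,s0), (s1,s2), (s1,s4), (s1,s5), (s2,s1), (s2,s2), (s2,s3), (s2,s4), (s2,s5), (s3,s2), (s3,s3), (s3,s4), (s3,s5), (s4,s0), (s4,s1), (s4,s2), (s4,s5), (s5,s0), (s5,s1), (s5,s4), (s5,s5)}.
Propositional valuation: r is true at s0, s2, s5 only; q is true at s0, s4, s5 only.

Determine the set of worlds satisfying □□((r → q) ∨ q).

Let φ = □□((r → q) ∨ q). Evaluate φ at each world:
  s0 (successors {s3, s4}): φ is false.
  s1 (successors {s0, s2, s4, s5}): φ is false.
  s2 (successors {s1, s2, s3, s4, s5}): φ is false.
  s3 (successors {s2, s3, s4, s5}): φ is false.
  s4 (successors {s0, s1, s2, s5}): φ is false.
  s5 (successors {s0, s1, s4, s5}): φ is false.
For instance, at s4:
  At s4: □□((r → q) ∨ q) requires □((r → q) ∨ q) at every successor {s0, s1, s2, s5}.
    □((r → q) ∨ q) fails at s1, so □□((r → q) ∨ q) is false at s4.
      At s1: □((r → q) ∨ q) requires (r → q) ∨ q at every successor {s0, s2, s4, s5}.
        (r → q) ∨ q fails at s2, so □((r → q) ∨ q) is false at s1.
Satisfying worlds: none.

none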